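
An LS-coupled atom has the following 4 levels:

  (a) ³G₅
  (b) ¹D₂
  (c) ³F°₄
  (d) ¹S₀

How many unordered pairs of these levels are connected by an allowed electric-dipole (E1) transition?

1

(a)–(b): forbidden (parity, ΔS, ΔL, ΔJ).
(a)–(c): allowed.
(a)–(d): forbidden (parity, ΔS, ΔL, ΔJ).
(b)–(c): forbidden (ΔS, ΔJ).
(b)–(d): forbidden (parity, ΔL, ΔJ).
(c)–(d): forbidden (ΔS, ΔL, ΔJ).
Allowed pairs: 1 of 6.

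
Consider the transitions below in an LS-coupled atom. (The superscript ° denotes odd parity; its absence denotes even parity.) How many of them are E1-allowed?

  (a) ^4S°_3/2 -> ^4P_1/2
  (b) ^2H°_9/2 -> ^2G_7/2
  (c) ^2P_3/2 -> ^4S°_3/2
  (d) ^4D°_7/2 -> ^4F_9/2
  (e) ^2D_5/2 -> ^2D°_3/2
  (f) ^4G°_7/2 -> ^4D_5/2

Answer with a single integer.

(a) allowed
(b) allowed
(c) forbidden (ΔS fails)
(d) allowed
(e) allowed
(f) forbidden (ΔL fails)
Total allowed: 4 of 6.

4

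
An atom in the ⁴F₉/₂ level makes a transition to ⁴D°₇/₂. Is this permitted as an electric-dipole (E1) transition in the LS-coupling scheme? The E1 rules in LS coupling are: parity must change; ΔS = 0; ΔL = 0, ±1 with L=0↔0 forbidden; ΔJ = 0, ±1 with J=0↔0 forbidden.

allowed

ΔS = 0: S: 3/2 → 3/2 — ✓.
ΔL = 0, ±1 (not L=0↔0): L: 3 → 2, ΔL = -1 — ✓.
ΔJ = 0, ±1 (not J=0↔0): J: 9/2 → 7/2, ΔJ = -1 — ✓.
Parity must change: even → odd — ✓.
All four E1 rules are satisfied.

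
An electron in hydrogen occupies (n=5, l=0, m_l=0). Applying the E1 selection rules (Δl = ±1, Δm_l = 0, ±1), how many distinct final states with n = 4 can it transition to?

E1 requires Δl = ±1, so l_f ∈ {-1, 1}; with 0 ≤ l_f ≤ n_f−1 = 3, the allowed l_f values are {1}.
For l_f = 1: m_f ∈ {m_i−1, m_i, m_i+1} ∩ [−1, 1] = {-1, 0, 1} → 3 states.
Total: 3.

3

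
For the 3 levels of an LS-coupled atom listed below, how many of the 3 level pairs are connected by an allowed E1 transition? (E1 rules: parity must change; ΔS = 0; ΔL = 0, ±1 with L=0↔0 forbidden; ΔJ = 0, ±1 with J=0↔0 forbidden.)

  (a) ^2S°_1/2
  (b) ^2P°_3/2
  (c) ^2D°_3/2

0

(a)–(b): forbidden (parity).
(a)–(c): forbidden (parity, ΔL).
(b)–(c): forbidden (parity).
Allowed pairs: 0 of 3.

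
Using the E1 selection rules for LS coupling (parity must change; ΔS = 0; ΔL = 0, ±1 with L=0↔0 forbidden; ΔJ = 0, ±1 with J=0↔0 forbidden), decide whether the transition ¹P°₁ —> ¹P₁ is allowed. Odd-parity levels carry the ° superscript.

Initial level: S=0, L=1, J=1, parity odd. Final level: S=0, L=1, J=1, parity even.
Parity must change: odd → even — passes.
ΔS = 0: S: 0 → 0 — passes.
ΔL = 0, ±1 (not L=0↔0): L: 1 → 1, ΔL = +0 — passes.
ΔJ = 0, ±1 (not J=0↔0): J: 1 → 1, ΔJ = +0 — passes.
All four E1 rules are satisfied.

allowed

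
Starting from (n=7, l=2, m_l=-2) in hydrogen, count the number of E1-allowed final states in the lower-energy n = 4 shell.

4

E1 requires Δl = ±1, so l_f ∈ {1, 3}; with 0 ≤ l_f ≤ n_f−1 = 3, the allowed l_f values are {1, 3}.
For l_f = 1: m_f ∈ {m_i−1, m_i, m_i+1} ∩ [−1, 1] = {-1} → 1 state.
For l_f = 3: m_f ∈ {m_i−1, m_i, m_i+1} ∩ [−3, 3] = {-3, -2, -1} → 3 states.
Total: 4.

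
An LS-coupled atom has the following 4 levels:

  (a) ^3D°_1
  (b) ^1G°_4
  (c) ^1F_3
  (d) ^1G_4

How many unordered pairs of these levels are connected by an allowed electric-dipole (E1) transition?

(a)–(b): forbidden (parity, ΔS, ΔL, ΔJ).
(a)–(c): forbidden (ΔS, ΔJ).
(a)–(d): forbidden (ΔS, ΔL, ΔJ).
(b)–(c): allowed.
(b)–(d): allowed.
(c)–(d): forbidden (parity).
Allowed pairs: 2 of 6.

2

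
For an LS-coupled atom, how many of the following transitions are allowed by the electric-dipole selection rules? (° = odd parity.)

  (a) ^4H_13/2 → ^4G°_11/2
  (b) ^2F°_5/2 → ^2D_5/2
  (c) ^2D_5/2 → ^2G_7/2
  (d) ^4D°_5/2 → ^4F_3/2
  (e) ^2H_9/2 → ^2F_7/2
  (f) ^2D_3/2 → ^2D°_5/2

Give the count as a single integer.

4

(a) allowed
(b) allowed
(c) forbidden (parity, ΔL fail)
(d) allowed
(e) forbidden (parity, ΔL fail)
(f) allowed
Total allowed: 4 of 6.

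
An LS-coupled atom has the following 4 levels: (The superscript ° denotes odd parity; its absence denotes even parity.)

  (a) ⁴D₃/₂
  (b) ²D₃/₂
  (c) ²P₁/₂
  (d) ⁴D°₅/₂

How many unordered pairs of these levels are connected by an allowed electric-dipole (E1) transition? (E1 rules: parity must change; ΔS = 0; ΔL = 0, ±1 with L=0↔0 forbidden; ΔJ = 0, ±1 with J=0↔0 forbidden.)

1

(a)–(b): forbidden (parity, ΔS).
(a)–(c): forbidden (parity, ΔS).
(a)–(d): allowed.
(b)–(c): forbidden (parity).
(b)–(d): forbidden (ΔS).
(c)–(d): forbidden (ΔS, ΔJ).
Allowed pairs: 1 of 6.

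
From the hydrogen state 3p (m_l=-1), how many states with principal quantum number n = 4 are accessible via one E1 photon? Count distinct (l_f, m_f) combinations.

E1 requires Δl = ±1, so l_f ∈ {0, 2}; with 0 ≤ l_f ≤ n_f−1 = 3, the allowed l_f values are {0, 2}.
For l_f = 0: m_f ∈ {m_i−1, m_i, m_i+1} ∩ [−0, 0] = {0} → 1 state.
For l_f = 2: m_f ∈ {m_i−1, m_i, m_i+1} ∩ [−2, 2] = {-2, -1, 0} → 3 states.
Total: 4.

4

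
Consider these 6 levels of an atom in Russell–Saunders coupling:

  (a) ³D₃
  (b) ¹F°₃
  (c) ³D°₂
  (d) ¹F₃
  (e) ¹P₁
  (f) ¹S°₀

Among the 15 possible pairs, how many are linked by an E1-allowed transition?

(a)–(b): forbidden (ΔS).
(a)–(c): allowed.
(a)–(d): forbidden (parity, ΔS).
(a)–(e): forbidden (parity, ΔS, ΔJ).
(a)–(f): forbidden (ΔS, ΔL, ΔJ).
(b)–(c): forbidden (parity, ΔS).
(b)–(d): allowed.
(b)–(e): forbidden (ΔL, ΔJ).
(b)–(f): forbidden (parity, ΔL, ΔJ).
(c)–(d): forbidden (ΔS).
(c)–(e): forbidden (ΔS).
(c)–(f): forbidden (parity, ΔS, ΔL, ΔJ).
(d)–(e): forbidden (parity, ΔL, ΔJ).
(d)–(f): forbidden (ΔL, ΔJ).
(e)–(f): allowed.
Allowed pairs: 3 of 15.

3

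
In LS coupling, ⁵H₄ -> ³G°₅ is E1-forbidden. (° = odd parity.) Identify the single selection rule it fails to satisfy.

Parity must change: even → odd — satisfied.
ΔS = 0: S: 2 → 1 — violated.
ΔL = 0, ±1 (not L=0↔0): L: 5 → 4, ΔL = -1 — satisfied.
ΔJ = 0, ±1 (not J=0↔0): J: 4 → 5, ΔJ = +1 — satisfied.

the ΔS = 0 rule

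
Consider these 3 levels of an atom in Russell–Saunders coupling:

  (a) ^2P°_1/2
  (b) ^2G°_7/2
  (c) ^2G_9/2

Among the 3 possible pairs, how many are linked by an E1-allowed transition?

1

(a)–(b): forbidden (parity, ΔL, ΔJ).
(a)–(c): forbidden (ΔL, ΔJ).
(b)–(c): allowed.
Allowed pairs: 1 of 3.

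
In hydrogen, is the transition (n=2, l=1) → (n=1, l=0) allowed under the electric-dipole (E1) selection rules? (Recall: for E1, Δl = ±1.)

allowed

l: 1 → 0 (Δl = -1). Δl = ±1 satisfied.
All E1 selection rules are satisfied.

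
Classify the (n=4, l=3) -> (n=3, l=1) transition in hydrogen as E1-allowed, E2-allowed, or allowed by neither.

E2

Δl = 1 − 3 = -2; l_i + l_f = 4.
E1 (Δl = ±1): not satisfied.
E2 (Δl = 0,±2, l_i+l_f ≥ 2): satisfied.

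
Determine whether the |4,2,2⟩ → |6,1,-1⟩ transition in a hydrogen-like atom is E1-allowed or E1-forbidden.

Δl = 1 − 2 = -1; the E1 rule Δl = ±1 is ✓.
m_l: 2 → -1 (Δm_l = -3). |Δm_l| ≤ 1 ✗.
The transition is electric-dipole forbidden.

forbidden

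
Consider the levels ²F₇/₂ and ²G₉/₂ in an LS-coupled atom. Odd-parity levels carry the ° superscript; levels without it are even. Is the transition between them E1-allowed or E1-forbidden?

Reading off the term symbols: S 1/2→1/2, L 3→4, J 7/2→9/2, parity even→even.
Parity must change: even → even — violated.
ΔS = 0: S: 1/2 → 1/2 — satisfied.
ΔL = 0, ±1 (not L=0↔0): L: 3 → 4, ΔL = +1 — satisfied.
ΔJ = 0, ±1 (not J=0↔0): J: 7/2 → 9/2, ΔJ = +1 — satisfied.
Rule(s) violated: parity.

forbidden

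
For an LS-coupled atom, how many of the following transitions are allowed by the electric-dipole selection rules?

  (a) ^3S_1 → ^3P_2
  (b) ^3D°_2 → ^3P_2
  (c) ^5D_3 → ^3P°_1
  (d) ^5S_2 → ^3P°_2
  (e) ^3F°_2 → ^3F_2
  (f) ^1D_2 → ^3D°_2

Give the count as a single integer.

2

(a) forbidden (parity fails)
(b) allowed
(c) forbidden (ΔS, ΔJ fail)
(d) forbidden (ΔS fails)
(e) allowed
(f) forbidden (ΔS fails)
Total allowed: 2 of 6.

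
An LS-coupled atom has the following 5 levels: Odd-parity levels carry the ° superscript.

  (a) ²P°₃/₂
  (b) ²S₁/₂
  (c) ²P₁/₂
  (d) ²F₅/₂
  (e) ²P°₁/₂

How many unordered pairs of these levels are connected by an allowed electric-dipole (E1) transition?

(a)–(b): allowed.
(a)–(c): allowed.
(a)–(d): forbidden (ΔL).
(a)–(e): forbidden (parity).
(b)–(c): forbidden (parity).
(b)–(d): forbidden (parity, ΔL, ΔJ).
(b)–(e): allowed.
(c)–(d): forbidden (parity, ΔL, ΔJ).
(c)–(e): allowed.
(d)–(e): forbidden (ΔL, ΔJ).
Allowed pairs: 4 of 10.

4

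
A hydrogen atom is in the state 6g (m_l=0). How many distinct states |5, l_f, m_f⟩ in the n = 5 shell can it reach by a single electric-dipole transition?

E1 requires Δl = ±1, so l_f ∈ {3, 5}; with 0 ≤ l_f ≤ n_f−1 = 4, the allowed l_f values are {3}.
For l_f = 3: m_f ∈ {m_i−1, m_i, m_i+1} ∩ [−3, 3] = {-1, 0, 1} → 3 states.
Total: 3.

3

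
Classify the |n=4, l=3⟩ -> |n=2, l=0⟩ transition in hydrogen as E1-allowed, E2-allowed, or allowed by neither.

neither

Δl = 0 − 3 = -3; l_i + l_f = 3.
E1 (Δl = ±1): not satisfied.
E2 (Δl = 0,±2, l_i+l_f ≥ 2): not satisfied.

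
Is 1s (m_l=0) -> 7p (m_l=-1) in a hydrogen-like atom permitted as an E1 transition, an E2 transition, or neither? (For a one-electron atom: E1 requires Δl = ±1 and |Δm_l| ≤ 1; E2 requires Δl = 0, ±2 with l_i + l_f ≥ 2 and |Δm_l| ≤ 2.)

Δl = 1 − 0 = +1; l_i + l_f = 1.
Δm_l = -1.
E1 (Δl = ±1, |Δm_l| ≤ 1): satisfied.
E2 (Δl = 0,±2, l_i+l_f ≥ 2, |Δm_l| ≤ 2): not satisfied.

E1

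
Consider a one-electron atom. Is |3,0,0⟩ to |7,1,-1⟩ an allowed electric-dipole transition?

allowed

Initial l = 0, final l = 1, so Δl = +1. E1 requires Δl = ±1: satisfied.
Δm_l = -1 − (0) = -1. E1 requires Δm_l = 0, ±1: satisfied.
All E1 selection rules are satisfied.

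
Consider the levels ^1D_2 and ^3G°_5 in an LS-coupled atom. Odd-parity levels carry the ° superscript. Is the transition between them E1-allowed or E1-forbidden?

Reading off the term symbols: S 0→1, L 2→4, J 2→5, parity even→odd.
ΔJ = 0, ±1 (not J=0↔0): J: 2 → 5, ΔJ = +3 — ✗.
ΔS = 0: S: 0 → 1 — ✗.
ΔL = 0, ±1 (not L=0↔0): L: 2 → 4, ΔL = +2 — ✗.
Parity must change: even → odd — ✓.
Rule(s) violated: ΔS, ΔL, ΔJ.

forbidden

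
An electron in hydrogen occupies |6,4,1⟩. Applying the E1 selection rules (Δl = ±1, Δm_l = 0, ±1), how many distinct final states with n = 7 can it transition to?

6

E1 requires Δl = ±1, so l_f ∈ {3, 5}; with 0 ≤ l_f ≤ n_f−1 = 6, the allowed l_f values are {3, 5}.
For l_f = 3: m_f ∈ {m_i−1, m_i, m_i+1} ∩ [−3, 3] = {0, 1, 2} → 3 states.
For l_f = 5: m_f ∈ {m_i−1, m_i, m_i+1} ∩ [−5, 5] = {0, 1, 2} → 3 states.
Total: 6.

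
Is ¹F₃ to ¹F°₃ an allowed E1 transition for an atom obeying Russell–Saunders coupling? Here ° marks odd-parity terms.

allowed

Parity must change: even → odd — satisfied.
ΔS = 0: S: 0 → 0 — satisfied.
ΔL = 0, ±1 (not L=0↔0): L: 3 → 3, ΔL = +0 — satisfied.
ΔJ = 0, ±1 (not J=0↔0): J: 3 → 3, ΔJ = +0 — satisfied.
All four E1 rules are satisfied.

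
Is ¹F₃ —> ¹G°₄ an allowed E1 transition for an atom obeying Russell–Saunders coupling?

Parity must change: even → odd — ✓.
ΔS = 0: S: 0 → 0 — ✓.
ΔL = 0, ±1 (not L=0↔0): L: 3 → 4, ΔL = +1 — ✓.
ΔJ = 0, ±1 (not J=0↔0): J: 3 → 4, ΔJ = +1 — ✓.
All four E1 rules are satisfied.

allowed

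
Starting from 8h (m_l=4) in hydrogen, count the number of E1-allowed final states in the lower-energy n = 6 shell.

E1 requires Δl = ±1, so l_f ∈ {4, 6}; with 0 ≤ l_f ≤ n_f−1 = 5, the allowed l_f values are {4}.
For l_f = 4: m_f ∈ {m_i−1, m_i, m_i+1} ∩ [−4, 4] = {3, 4} → 2 states.
Total: 2.

2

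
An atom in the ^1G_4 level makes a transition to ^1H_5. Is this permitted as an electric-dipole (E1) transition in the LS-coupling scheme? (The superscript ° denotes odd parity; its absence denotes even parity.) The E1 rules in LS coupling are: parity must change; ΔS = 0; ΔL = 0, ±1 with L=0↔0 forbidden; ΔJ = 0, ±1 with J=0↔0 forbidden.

ΔJ = 0, ±1 (not J=0↔0): J: 4 → 5, ΔJ = +1 — ✓.
ΔL = 0, ±1 (not L=0↔0): L: 4 → 5, ΔL = +1 — ✓.
ΔS = 0: S: 0 → 0 — ✓.
Parity must change: even → even — ✗.
Rule(s) violated: parity.

forbidden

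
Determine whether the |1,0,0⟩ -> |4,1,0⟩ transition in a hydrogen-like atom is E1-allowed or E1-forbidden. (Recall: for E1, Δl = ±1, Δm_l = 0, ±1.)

Initial l = 0, final l = 1, so Δl = +1. E1 requires Δl = ±1: passes.
m_l: 0 → 0 (Δm_l = +0). |Δm_l| ≤ 1 passes.
All E1 selection rules are satisfied.

allowed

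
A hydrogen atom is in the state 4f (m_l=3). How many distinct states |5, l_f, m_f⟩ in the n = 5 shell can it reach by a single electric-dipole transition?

E1 requires Δl = ±1, so l_f ∈ {2, 4}; with 0 ≤ l_f ≤ n_f−1 = 4, the allowed l_f values are {2, 4}.
For l_f = 2: m_f ∈ {m_i−1, m_i, m_i+1} ∩ [−2, 2] = {2} → 1 state.
For l_f = 4: m_f ∈ {m_i−1, m_i, m_i+1} ∩ [−4, 4] = {2, 3, 4} → 3 states.
Total: 4.

4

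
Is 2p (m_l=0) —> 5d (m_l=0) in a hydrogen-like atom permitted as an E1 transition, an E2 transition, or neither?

E1

Δl = 2 − 1 = +1; l_i + l_f = 3.
Δm_l = +0.
E1 (Δl = ±1, |Δm_l| ≤ 1): satisfied.
E2 (Δl = 0,±2, l_i+l_f ≥ 2, |Δm_l| ≤ 2): not satisfied.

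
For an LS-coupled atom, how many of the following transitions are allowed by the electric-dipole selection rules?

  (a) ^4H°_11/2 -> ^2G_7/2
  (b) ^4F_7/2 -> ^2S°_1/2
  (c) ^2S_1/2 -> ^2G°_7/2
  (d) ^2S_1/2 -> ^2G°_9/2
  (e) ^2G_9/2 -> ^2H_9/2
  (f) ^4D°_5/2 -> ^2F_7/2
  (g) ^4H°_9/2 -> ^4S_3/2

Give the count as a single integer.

(a) forbidden (ΔS, ΔJ fail)
(b) forbidden (ΔS, ΔL, ΔJ fail)
(c) forbidden (ΔL, ΔJ fail)
(d) forbidden (ΔL, ΔJ fail)
(e) forbidden (parity fails)
(f) forbidden (ΔS fails)
(g) forbidden (ΔL, ΔJ fail)
Total allowed: 0 of 7.

0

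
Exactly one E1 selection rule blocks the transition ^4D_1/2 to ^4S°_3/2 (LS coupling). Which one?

the ΔL = 0, ±1 rule

Initial level: S=3/2, L=2, J=1/2, parity even. Final level: S=3/2, L=0, J=3/2, parity odd.
Parity must change: even → odd — ok.
ΔS = 0: S: 3/2 → 3/2 — ok.
ΔL = 0, ±1 (not L=0↔0): L: 2 → 0, ΔL = -2 — fails.
ΔJ = 0, ±1 (not J=0↔0): J: 1/2 → 3/2, ΔJ = +1 — ok.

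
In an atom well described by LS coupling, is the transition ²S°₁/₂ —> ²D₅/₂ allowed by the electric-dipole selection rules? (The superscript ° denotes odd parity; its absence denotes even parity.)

forbidden

Parity must change: odd → even — satisfied.
ΔL = 0, ±1 (not L=0↔0): L: 0 → 2, ΔL = +2 — violated.
ΔS = 0: S: 1/2 → 1/2 — satisfied.
ΔJ = 0, ±1 (not J=0↔0): J: 1/2 → 5/2, ΔJ = +2 — violated.
Rule(s) violated: ΔL, ΔJ.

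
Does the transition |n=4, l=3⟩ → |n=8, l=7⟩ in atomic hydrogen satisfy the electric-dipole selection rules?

forbidden

Initial l = 3, final l = 7, so Δl = +4. E1 requires Δl = ±1: violated.
The transition is electric-dipole forbidden.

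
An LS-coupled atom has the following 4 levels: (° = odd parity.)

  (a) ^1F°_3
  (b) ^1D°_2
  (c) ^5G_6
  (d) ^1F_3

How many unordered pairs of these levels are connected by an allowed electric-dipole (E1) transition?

(a)–(b): forbidden (parity).
(a)–(c): forbidden (ΔS, ΔJ).
(a)–(d): allowed.
(b)–(c): forbidden (ΔS, ΔL, ΔJ).
(b)–(d): allowed.
(c)–(d): forbidden (parity, ΔS, ΔJ).
Allowed pairs: 2 of 6.

2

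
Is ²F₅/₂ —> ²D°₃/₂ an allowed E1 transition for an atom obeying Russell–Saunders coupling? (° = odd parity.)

allowed

Parity must change: even → odd — ✓.
ΔS = 0: S: 1/2 → 1/2 — ✓.
ΔL = 0, ±1 (not L=0↔0): L: 3 → 2, ΔL = -1 — ✓.
ΔJ = 0, ±1 (not J=0↔0): J: 5/2 → 3/2, ΔJ = -1 — ✓.
All four E1 rules are satisfied.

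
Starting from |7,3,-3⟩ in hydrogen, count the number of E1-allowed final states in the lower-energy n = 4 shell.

1

E1 requires Δl = ±1, so l_f ∈ {2, 4}; with 0 ≤ l_f ≤ n_f−1 = 3, the allowed l_f values are {2}.
For l_f = 2: m_f ∈ {m_i−1, m_i, m_i+1} ∩ [−2, 2] = {-2} → 1 state.
Total: 1.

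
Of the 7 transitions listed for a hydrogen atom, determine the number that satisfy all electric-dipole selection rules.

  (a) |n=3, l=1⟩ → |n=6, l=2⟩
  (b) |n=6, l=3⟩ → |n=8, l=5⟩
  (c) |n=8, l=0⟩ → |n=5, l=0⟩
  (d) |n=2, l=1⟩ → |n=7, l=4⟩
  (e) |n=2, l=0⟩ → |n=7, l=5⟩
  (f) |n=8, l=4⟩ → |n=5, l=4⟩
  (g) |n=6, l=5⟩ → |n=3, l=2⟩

1

(a) allowed
(b) forbidden — Δl = +2 (E1 requires Δl = ±1)
(c) forbidden — Δl = +0 (E1 requires Δl = ±1)
(d) forbidden — Δl = +3 (E1 requires Δl = ±1)
(e) forbidden — Δl = +5 (E1 requires Δl = ±1)
(f) forbidden — Δl = +0 (E1 requires Δl = ±1)
(g) forbidden — Δl = -3 (E1 requires Δl = ±1)
Total allowed: 1 of 7.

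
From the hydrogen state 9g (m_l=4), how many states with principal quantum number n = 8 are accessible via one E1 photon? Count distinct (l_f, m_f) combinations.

4

E1 requires Δl = ±1, so l_f ∈ {3, 5}; with 0 ≤ l_f ≤ n_f−1 = 7, the allowed l_f values are {3, 5}.
For l_f = 3: m_f ∈ {m_i−1, m_i, m_i+1} ∩ [−3, 3] = {3} → 1 state.
For l_f = 5: m_f ∈ {m_i−1, m_i, m_i+1} ∩ [−5, 5] = {3, 4, 5} → 3 states.
Total: 4.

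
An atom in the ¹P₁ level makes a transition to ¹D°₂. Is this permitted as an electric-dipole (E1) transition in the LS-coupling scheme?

Reading off the term symbols: S 0→0, L 1→2, J 1→2, parity even→odd.
ΔL = 0, ±1 (not L=0↔0): L: 1 → 2, ΔL = +1 — passes.
ΔJ = 0, ±1 (not J=0↔0): J: 1 → 2, ΔJ = +1 — passes.
Parity must change: even → odd — passes.
ΔS = 0: S: 0 → 0 — passes.
All four E1 rules are satisfied.

allowed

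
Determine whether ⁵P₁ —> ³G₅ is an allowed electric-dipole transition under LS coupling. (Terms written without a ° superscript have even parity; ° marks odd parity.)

forbidden

Reading off the term symbols: S 2→1, L 1→4, J 1→5, parity even→even.
ΔS = 0: S: 2 → 1 — fails.
ΔL = 0, ±1 (not L=0↔0): L: 1 → 4, ΔL = +3 — fails.
Parity must change: even → even — fails.
ΔJ = 0, ±1 (not J=0↔0): J: 1 → 5, ΔJ = +4 — fails.
Rule(s) violated: parity, ΔS, ΔL, ΔJ.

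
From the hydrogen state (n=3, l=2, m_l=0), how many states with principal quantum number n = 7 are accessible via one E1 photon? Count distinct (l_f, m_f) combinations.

E1 requires Δl = ±1, so l_f ∈ {1, 3}; with 0 ≤ l_f ≤ n_f−1 = 6, the allowed l_f values are {1, 3}.
For l_f = 1: m_f ∈ {m_i−1, m_i, m_i+1} ∩ [−1, 1] = {-1, 0, 1} → 3 states.
For l_f = 3: m_f ∈ {m_i−1, m_i, m_i+1} ∩ [−3, 3] = {-1, 0, 1} → 3 states.
Total: 6.

6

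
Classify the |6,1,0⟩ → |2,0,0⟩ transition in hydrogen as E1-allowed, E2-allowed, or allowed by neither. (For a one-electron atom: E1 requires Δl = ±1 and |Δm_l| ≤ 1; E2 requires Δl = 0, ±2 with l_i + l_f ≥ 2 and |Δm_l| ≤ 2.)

Δl = 0 − 1 = -1; l_i + l_f = 1.
Δm_l = +0.
E1 (Δl = ±1, |Δm_l| ≤ 1): satisfied.
E2 (Δl = 0,±2, l_i+l_f ≥ 2, |Δm_l| ≤ 2): not satisfied.

E1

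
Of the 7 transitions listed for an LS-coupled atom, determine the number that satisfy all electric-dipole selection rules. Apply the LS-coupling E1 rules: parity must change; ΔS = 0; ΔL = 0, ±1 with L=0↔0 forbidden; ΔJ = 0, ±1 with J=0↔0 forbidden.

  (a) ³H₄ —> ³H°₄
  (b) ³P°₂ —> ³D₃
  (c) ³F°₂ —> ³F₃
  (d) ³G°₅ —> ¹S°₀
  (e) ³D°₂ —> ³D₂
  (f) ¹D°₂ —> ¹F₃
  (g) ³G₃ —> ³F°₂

(a) allowed
(b) allowed
(c) allowed
(d) forbidden (parity, ΔS, ΔL, ΔJ fail)
(e) allowed
(f) allowed
(g) allowed
Total allowed: 6 of 7.

6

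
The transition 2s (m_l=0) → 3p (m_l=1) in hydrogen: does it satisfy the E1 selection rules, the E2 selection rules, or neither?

Δl = 1 − 0 = +1; l_i + l_f = 1.
Δm_l = +1.
E1 (Δl = ±1, |Δm_l| ≤ 1): satisfied.
E2 (Δl = 0,±2, l_i+l_f ≥ 2, |Δm_l| ≤ 2): not satisfied.

E1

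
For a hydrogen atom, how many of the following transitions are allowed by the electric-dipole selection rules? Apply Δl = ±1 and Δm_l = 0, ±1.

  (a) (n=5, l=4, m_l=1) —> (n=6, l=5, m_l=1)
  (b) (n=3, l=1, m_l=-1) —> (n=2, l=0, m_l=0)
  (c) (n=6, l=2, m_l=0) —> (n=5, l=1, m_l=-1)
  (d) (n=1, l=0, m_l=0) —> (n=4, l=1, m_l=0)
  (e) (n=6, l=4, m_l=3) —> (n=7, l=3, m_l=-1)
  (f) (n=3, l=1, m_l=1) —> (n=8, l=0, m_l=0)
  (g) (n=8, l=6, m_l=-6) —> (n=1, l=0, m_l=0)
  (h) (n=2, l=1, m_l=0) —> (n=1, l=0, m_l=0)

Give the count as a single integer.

6

(a) allowed
(b) allowed
(c) allowed
(d) allowed
(e) forbidden — Δm_l = -4 (E1 requires Δm_l = 0, ±1)
(f) allowed
(g) forbidden — Δl = -6 (E1 requires Δl = ±1); Δm_l = +6 (E1 requires Δm_l = 0, ±1)
(h) allowed
Total allowed: 6 of 8.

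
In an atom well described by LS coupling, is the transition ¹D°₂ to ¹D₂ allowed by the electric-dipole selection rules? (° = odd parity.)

allowed

Initial level: S=0, L=2, J=2, parity odd. Final level: S=0, L=2, J=2, parity even.
Parity must change: odd → even — satisfied.
ΔS = 0: S: 0 → 0 — satisfied.
ΔL = 0, ±1 (not L=0↔0): L: 2 → 2, ΔL = +0 — satisfied.
ΔJ = 0, ±1 (not J=0↔0): J: 2 → 2, ΔJ = +0 — satisfied.
All four E1 rules are satisfied.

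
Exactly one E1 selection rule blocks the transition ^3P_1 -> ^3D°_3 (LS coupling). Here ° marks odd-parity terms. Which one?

Initial level: S=1, L=1, J=1, parity even. Final level: S=1, L=2, J=3, parity odd.
Parity must change: even → odd — ✓.
ΔS = 0: S: 1 → 1 — ✓.
ΔL = 0, ±1 (not L=0↔0): L: 1 → 2, ΔL = +1 — ✓.
ΔJ = 0, ±1 (not J=0↔0): J: 1 → 3, ΔJ = +2 — ✗.

the ΔJ = 0, ±1 rule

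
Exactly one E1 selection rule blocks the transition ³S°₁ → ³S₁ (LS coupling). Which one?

the L=0 ↔ L=0 exclusion

ΔJ = 0, ±1 (not J=0↔0): J: 1 → 1, ΔJ = +0 — satisfied.
ΔS = 0: S: 1 → 1 — satisfied.
ΔL = 0, ±1 (not L=0↔0): L: 0 → 0, ΔL = +0 — violated.
Parity must change: odd → even — satisfied.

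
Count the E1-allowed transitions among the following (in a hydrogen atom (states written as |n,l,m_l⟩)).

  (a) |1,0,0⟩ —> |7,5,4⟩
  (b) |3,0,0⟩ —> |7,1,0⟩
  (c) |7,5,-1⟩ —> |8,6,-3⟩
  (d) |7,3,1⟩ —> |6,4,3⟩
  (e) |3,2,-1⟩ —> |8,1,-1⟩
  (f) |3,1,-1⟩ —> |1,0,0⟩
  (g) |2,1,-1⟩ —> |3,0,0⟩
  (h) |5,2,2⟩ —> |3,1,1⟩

5

(a) forbidden — Δl = +5 (E1 requires Δl = ±1); Δm_l = +4 (E1 requires Δm_l = 0, ±1)
(b) allowed
(c) forbidden — Δm_l = -2 (E1 requires Δm_l = 0, ±1)
(d) forbidden — Δm_l = +2 (E1 requires Δm_l = 0, ±1)
(e) allowed
(f) allowed
(g) allowed
(h) allowed
Total allowed: 5 of 8.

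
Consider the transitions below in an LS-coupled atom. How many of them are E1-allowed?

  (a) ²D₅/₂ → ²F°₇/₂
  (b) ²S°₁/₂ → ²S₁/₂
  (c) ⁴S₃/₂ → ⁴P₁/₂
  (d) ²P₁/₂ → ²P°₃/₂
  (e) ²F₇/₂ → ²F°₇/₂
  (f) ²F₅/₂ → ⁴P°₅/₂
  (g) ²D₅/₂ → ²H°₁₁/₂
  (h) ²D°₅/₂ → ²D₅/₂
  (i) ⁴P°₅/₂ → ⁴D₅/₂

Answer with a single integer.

(a) allowed
(b) forbidden (ΔL fails)
(c) forbidden (parity fails)
(d) allowed
(e) allowed
(f) forbidden (ΔS, ΔL fail)
(g) forbidden (ΔL, ΔJ fail)
(h) allowed
(i) allowed
Total allowed: 5 of 9.

5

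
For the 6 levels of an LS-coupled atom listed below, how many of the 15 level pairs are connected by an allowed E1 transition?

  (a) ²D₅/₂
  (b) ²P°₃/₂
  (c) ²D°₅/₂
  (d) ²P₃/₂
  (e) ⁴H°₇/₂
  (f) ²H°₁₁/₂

4

(a)–(b): allowed.
(a)–(c): allowed.
(a)–(d): forbidden (parity).
(a)–(e): forbidden (ΔS, ΔL).
(a)–(f): forbidden (ΔL, ΔJ).
(b)–(c): forbidden (parity).
(b)–(d): allowed.
(b)–(e): forbidden (parity, ΔS, ΔL, ΔJ).
(b)–(f): forbidden (parity, ΔL, ΔJ).
(c)–(d): allowed.
(c)–(e): forbidden (parity, ΔS, ΔL).
(c)–(f): forbidden (parity, ΔL, ΔJ).
(d)–(e): forbidden (ΔS, ΔL, ΔJ).
(d)–(f): forbidden (ΔL, ΔJ).
(e)–(f): forbidden (parity, ΔS, ΔJ).
Allowed pairs: 4 of 15.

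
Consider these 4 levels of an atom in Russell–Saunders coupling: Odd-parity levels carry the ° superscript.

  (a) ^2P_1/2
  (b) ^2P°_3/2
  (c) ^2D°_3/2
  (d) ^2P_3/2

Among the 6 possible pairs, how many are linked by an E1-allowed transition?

4

(a)–(b): allowed.
(a)–(c): allowed.
(a)–(d): forbidden (parity).
(b)–(c): forbidden (parity).
(b)–(d): allowed.
(c)–(d): allowed.
Allowed pairs: 4 of 6.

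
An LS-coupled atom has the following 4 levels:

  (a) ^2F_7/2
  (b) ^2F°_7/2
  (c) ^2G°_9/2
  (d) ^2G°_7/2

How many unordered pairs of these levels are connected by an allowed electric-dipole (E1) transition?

(a)–(b): allowed.
(a)–(c): allowed.
(a)–(d): allowed.
(b)–(c): forbidden (parity).
(b)–(d): forbidden (parity).
(c)–(d): forbidden (parity).
Allowed pairs: 3 of 6.

3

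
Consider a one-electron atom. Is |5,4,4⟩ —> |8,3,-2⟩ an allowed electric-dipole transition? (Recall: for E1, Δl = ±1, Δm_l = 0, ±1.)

forbidden

Δl = 3 − 4 = -1; the E1 rule Δl = ±1 is passes.
Δm_l = -2 − (4) = -6. E1 requires Δm_l = 0, ±1: fails.
The transition is electric-dipole forbidden.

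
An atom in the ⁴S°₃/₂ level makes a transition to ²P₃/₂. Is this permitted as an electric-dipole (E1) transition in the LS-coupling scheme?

ΔS = 0: S: 3/2 → 1/2 — violated.
ΔL = 0, ±1 (not L=0↔0): L: 0 → 1, ΔL = +1 — satisfied.
Parity must change: odd → even — satisfied.
ΔJ = 0, ±1 (not J=0↔0): J: 3/2 → 3/2, ΔJ = +0 — satisfied.
Rule(s) violated: ΔS.

forbidden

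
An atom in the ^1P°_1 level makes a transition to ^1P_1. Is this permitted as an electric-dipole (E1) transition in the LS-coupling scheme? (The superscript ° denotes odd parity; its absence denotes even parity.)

allowed

Parity must change: odd → even — satisfied.
ΔS = 0: S: 0 → 0 — satisfied.
ΔL = 0, ±1 (not L=0↔0): L: 1 → 1, ΔL = +0 — satisfied.
ΔJ = 0, ±1 (not J=0↔0): J: 1 → 1, ΔJ = +0 — satisfied.
All four E1 rules are satisfied.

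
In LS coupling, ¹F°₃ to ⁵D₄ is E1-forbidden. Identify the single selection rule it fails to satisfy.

the ΔS = 0 rule

Initial level: S=0, L=3, J=3, parity odd. Final level: S=2, L=2, J=4, parity even.
Parity must change: odd → even — satisfied.
ΔS = 0: S: 0 → 2 — violated.
ΔL = 0, ±1 (not L=0↔0): L: 3 → 2, ΔL = -1 — satisfied.
ΔJ = 0, ±1 (not J=0↔0): J: 3 → 4, ΔJ = +1 — satisfied.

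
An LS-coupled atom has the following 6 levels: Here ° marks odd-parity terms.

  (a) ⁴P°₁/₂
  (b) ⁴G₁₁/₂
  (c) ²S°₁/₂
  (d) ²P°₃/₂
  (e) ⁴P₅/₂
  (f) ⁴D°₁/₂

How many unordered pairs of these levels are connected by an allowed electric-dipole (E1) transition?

(a)–(b): forbidden (ΔL, ΔJ).
(a)–(c): forbidden (parity, ΔS).
(a)–(d): forbidden (parity, ΔS).
(a)–(e): forbidden (ΔJ).
(a)–(f): forbidden (parity).
(b)–(c): forbidden (ΔS, ΔL, ΔJ).
(b)–(d): forbidden (ΔS, ΔL, ΔJ).
(b)–(e): forbidden (parity, ΔL, ΔJ).
(b)–(f): forbidden (ΔL, ΔJ).
(c)–(d): forbidden (parity).
(c)–(e): forbidden (ΔS, ΔJ).
(c)–(f): forbidden (parity, ΔS, ΔL).
(d)–(e): forbidden (ΔS).
(d)–(f): forbidden (parity, ΔS).
(e)–(f): forbidden (ΔJ).
Allowed pairs: 0 of 15.

0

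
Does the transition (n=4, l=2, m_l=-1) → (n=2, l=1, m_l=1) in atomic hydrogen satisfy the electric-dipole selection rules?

forbidden

Initial l = 2, final l = 1, so Δl = -1. E1 requires Δl = ±1: ✓.
Δm_l = 1 − (-1) = +2. E1 requires Δm_l = 0, ±1: ✗.
The transition is electric-dipole forbidden.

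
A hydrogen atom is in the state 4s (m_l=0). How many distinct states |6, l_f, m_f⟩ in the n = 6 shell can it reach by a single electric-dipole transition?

3

E1 requires Δl = ±1, so l_f ∈ {-1, 1}; with 0 ≤ l_f ≤ n_f−1 = 5, the allowed l_f values are {1}.
For l_f = 1: m_f ∈ {m_i−1, m_i, m_i+1} ∩ [−1, 1] = {-1, 0, 1} → 3 states.
Total: 3.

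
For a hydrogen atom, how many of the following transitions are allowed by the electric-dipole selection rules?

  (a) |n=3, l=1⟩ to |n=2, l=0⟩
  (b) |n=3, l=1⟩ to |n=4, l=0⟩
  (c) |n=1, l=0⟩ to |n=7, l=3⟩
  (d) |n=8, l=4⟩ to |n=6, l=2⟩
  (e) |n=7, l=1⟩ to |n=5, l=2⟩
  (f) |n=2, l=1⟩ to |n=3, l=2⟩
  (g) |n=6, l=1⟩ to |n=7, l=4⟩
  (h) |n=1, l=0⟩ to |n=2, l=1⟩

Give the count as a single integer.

(a) allowed
(b) allowed
(c) forbidden — Δl = +3 (E1 requires Δl = ±1)
(d) forbidden — Δl = -2 (E1 requires Δl = ±1)
(e) allowed
(f) allowed
(g) forbidden — Δl = +3 (E1 requires Δl = ±1)
(h) allowed
Total allowed: 5 of 8.

5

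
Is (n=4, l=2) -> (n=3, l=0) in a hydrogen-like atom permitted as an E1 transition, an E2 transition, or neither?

Δl = 0 − 2 = -2; l_i + l_f = 2.
E1 (Δl = ±1): not satisfied.
E2 (Δl = 0,±2, l_i+l_f ≥ 2): satisfied.

E2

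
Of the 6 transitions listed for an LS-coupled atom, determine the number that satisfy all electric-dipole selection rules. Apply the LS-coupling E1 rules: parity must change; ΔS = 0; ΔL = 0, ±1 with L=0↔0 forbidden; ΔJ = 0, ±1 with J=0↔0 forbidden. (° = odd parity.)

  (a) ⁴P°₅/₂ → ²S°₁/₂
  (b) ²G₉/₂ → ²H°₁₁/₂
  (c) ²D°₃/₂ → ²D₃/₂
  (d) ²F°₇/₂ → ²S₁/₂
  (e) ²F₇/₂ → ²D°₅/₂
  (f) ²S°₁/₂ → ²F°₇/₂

3

(a) forbidden (parity, ΔS, ΔJ fail)
(b) allowed
(c) allowed
(d) forbidden (ΔL, ΔJ fail)
(e) allowed
(f) forbidden (parity, ΔL, ΔJ fail)
Total allowed: 3 of 6.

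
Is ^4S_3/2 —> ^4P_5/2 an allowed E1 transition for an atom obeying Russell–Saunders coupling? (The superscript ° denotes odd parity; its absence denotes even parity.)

forbidden

Parity must change: even → even — violated.
ΔS = 0: S: 3/2 → 3/2 — satisfied.
ΔL = 0, ±1 (not L=0↔0): L: 0 → 1, ΔL = +1 — satisfied.
ΔJ = 0, ±1 (not J=0↔0): J: 3/2 → 5/2, ΔJ = +1 — satisfied.
Rule(s) violated: parity.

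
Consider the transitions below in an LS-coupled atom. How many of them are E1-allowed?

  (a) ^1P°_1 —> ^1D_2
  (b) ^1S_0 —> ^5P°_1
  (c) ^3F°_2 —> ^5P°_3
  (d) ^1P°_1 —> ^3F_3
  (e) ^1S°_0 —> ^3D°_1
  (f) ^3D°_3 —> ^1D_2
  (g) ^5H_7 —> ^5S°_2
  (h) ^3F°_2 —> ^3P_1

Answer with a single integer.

(a) allowed
(b) forbidden (ΔS fails)
(c) forbidden (parity, ΔS, ΔL fail)
(d) forbidden (ΔS, ΔL, ΔJ fail)
(e) forbidden (parity, ΔS, ΔL fail)
(f) forbidden (ΔS fails)
(g) forbidden (ΔL, ΔJ fail)
(h) forbidden (ΔL fails)
Total allowed: 1 of 8.

1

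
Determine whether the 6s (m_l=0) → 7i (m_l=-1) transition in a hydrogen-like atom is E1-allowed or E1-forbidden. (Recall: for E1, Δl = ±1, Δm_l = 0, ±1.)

l: 0 → 6 (Δl = +6). Δl = ±1 fails.
Δm_l = -1 − (0) = -1. E1 requires Δm_l = 0, ±1: passes.
The transition is electric-dipole forbidden.

forbidden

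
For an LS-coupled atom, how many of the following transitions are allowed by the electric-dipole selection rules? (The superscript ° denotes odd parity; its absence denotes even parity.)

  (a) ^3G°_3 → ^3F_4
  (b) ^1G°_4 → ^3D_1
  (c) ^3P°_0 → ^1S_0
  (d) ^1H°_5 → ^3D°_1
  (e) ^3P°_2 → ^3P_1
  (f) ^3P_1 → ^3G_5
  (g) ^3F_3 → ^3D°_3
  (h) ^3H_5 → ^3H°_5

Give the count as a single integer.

4

(a) allowed
(b) forbidden (ΔS, ΔL, ΔJ fail)
(c) forbidden (ΔS, ΔJ fail)
(d) forbidden (parity, ΔS, ΔL, ΔJ fail)
(e) allowed
(f) forbidden (parity, ΔL, ΔJ fail)
(g) allowed
(h) allowed
Total allowed: 4 of 8.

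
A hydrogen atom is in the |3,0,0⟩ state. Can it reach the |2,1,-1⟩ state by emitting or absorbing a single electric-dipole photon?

allowed

Δl = 1 − 0 = +1; the E1 rule Δl = ±1 is ✓.
m_l: 0 → -1 (Δm_l = -1). |Δm_l| ≤ 1 ✓.
All E1 selection rules are satisfied.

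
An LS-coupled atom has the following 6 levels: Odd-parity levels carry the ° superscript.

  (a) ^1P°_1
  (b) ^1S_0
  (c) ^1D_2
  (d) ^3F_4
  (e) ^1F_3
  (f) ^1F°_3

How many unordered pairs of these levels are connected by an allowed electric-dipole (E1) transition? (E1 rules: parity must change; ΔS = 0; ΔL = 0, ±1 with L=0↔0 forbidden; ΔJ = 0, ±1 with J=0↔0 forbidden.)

(a)–(b): allowed.
(a)–(c): allowed.
(a)–(d): forbidden (ΔS, ΔL, ΔJ).
(a)–(e): forbidden (ΔL, ΔJ).
(a)–(f): forbidden (parity, ΔL, ΔJ).
(b)–(c): forbidden (parity, ΔL, ΔJ).
(b)–(d): forbidden (parity, ΔS, ΔL, ΔJ).
(b)–(e): forbidden (parity, ΔL, ΔJ).
(b)–(f): forbidden (ΔL, ΔJ).
(c)–(d): forbidden (parity, ΔS, ΔJ).
(c)–(e): forbidden (parity).
(c)–(f): allowed.
(d)–(e): forbidden (parity, ΔS).
(d)–(f): forbidden (ΔS).
(e)–(f): allowed.
Allowed pairs: 4 of 15.

4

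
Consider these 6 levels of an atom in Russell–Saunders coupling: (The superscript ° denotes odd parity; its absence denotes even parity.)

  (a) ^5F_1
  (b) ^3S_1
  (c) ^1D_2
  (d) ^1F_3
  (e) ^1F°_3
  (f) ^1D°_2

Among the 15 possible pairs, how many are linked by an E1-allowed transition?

4

(a)–(b): forbidden (parity, ΔS, ΔL).
(a)–(c): forbidden (parity, ΔS).
(a)–(d): forbidden (parity, ΔS, ΔJ).
(a)–(e): forbidden (ΔS, ΔJ).
(a)–(f): forbidden (ΔS).
(b)–(c): forbidden (parity, ΔS, ΔL).
(b)–(d): forbidden (parity, ΔS, ΔL, ΔJ).
(b)–(e): forbidden (ΔS, ΔL, ΔJ).
(b)–(f): forbidden (ΔS, ΔL).
(c)–(d): forbidden (parity).
(c)–(e): allowed.
(c)–(f): allowed.
(d)–(e): allowed.
(d)–(f): allowed.
(e)–(f): forbidden (parity).
Allowed pairs: 4 of 15.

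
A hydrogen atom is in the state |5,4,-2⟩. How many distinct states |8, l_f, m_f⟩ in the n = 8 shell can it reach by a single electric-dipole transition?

E1 requires Δl = ±1, so l_f ∈ {3, 5}; with 0 ≤ l_f ≤ n_f−1 = 7, the allowed l_f values are {3, 5}.
For l_f = 3: m_f ∈ {m_i−1, m_i, m_i+1} ∩ [−3, 3] = {-3, -2, -1} → 3 states.
For l_f = 5: m_f ∈ {m_i−1, m_i, m_i+1} ∩ [−5, 5] = {-3, -2, -1} → 3 states.
Total: 6.

6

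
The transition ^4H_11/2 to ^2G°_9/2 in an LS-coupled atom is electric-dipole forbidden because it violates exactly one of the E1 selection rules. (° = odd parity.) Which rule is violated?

the ΔS = 0 rule

Parity must change: even → odd — passes.
ΔJ = 0, ±1 (not J=0↔0): J: 11/2 → 9/2, ΔJ = -1 — passes.
ΔS = 0: S: 3/2 → 1/2 — fails.
ΔL = 0, ±1 (not L=0↔0): L: 5 → 4, ΔL = -1 — passes.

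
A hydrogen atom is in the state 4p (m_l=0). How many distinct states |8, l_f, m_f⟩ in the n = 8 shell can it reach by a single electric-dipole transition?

E1 requires Δl = ±1, so l_f ∈ {0, 2}; with 0 ≤ l_f ≤ n_f−1 = 7, the allowed l_f values are {0, 2}.
For l_f = 0: m_f ∈ {m_i−1, m_i, m_i+1} ∩ [−0, 0] = {0} → 1 state.
For l_f = 2: m_f ∈ {m_i−1, m_i, m_i+1} ∩ [−2, 2] = {-1, 0, 1} → 3 states.
Total: 4.

4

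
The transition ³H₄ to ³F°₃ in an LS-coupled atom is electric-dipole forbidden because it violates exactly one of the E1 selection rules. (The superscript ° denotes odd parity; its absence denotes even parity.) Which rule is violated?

the ΔL = 0, ±1 rule

Reading off the term symbols: S 1→1, L 5→3, J 4→3, parity even→odd.
Parity must change: even → odd — satisfied.
ΔS = 0: S: 1 → 1 — satisfied.
ΔL = 0, ±1 (not L=0↔0): L: 5 → 3, ΔL = -2 — violated.
ΔJ = 0, ±1 (not J=0↔0): J: 4 → 3, ΔJ = -1 — satisfied.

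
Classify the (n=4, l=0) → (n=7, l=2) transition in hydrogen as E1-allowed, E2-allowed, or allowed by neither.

Δl = 2 − 0 = +2; l_i + l_f = 2.
E1 (Δl = ±1): not satisfied.
E2 (Δl = 0,±2, l_i+l_f ≥ 2): satisfied.

E2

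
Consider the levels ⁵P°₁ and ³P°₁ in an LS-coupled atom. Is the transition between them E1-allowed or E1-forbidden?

Initial level: S=2, L=1, J=1, parity odd. Final level: S=1, L=1, J=1, parity odd.
Parity must change: odd → odd — fails.
ΔS = 0: S: 2 → 1 — fails.
ΔL = 0, ±1 (not L=0↔0): L: 1 → 1, ΔL = +0 — ok.
ΔJ = 0, ±1 (not J=0↔0): J: 1 → 1, ΔJ = +0 — ok.
Rule(s) violated: parity, ΔS.

forbidden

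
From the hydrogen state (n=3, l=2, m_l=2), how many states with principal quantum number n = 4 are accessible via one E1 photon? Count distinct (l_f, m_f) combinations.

4

E1 requires Δl = ±1, so l_f ∈ {1, 3}; with 0 ≤ l_f ≤ n_f−1 = 3, the allowed l_f values are {1, 3}.
For l_f = 1: m_f ∈ {m_i−1, m_i, m_i+1} ∩ [−1, 1] = {1} → 1 state.
For l_f = 3: m_f ∈ {m_i−1, m_i, m_i+1} ∩ [−3, 3] = {1, 2, 3} → 3 states.
Total: 4.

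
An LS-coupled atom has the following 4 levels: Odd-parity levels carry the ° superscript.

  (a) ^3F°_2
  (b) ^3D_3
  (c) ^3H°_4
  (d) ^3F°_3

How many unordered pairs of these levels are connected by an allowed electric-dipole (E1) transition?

(a)–(b): allowed.
(a)–(c): forbidden (parity, ΔL, ΔJ).
(a)–(d): forbidden (parity).
(b)–(c): forbidden (ΔL).
(b)–(d): allowed.
(c)–(d): forbidden (parity, ΔL).
Allowed pairs: 2 of 6.

2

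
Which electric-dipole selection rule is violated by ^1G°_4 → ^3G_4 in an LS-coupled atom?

Initial level: S=0, L=4, J=4, parity odd. Final level: S=1, L=4, J=4, parity even.
Parity must change: odd → even — ok.
ΔS = 0: S: 0 → 1 — fails.
ΔL = 0, ±1 (not L=0↔0): L: 4 → 4, ΔL = +0 — ok.
ΔJ = 0, ±1 (not J=0↔0): J: 4 → 4, ΔJ = +0 — ok.

the ΔS = 0 rule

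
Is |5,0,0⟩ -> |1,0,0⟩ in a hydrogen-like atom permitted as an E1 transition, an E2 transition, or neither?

neither

Δl = 0 − 0 = +0; l_i + l_f = 0.
Δm_l = +0.
E1 (Δl = ±1, |Δm_l| ≤ 1): not satisfied.
E2 (Δl = 0,±2, l_i+l_f ≥ 2, |Δm_l| ≤ 2): not satisfied.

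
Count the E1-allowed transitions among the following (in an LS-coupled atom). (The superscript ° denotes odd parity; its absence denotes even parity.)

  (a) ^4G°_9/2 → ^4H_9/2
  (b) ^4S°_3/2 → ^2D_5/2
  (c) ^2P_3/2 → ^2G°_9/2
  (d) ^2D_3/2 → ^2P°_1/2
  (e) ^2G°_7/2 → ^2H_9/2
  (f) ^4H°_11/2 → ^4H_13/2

(a) allowed
(b) forbidden (ΔS, ΔL fail)
(c) forbidden (ΔL, ΔJ fail)
(d) allowed
(e) allowed
(f) allowed
Total allowed: 4 of 6.

4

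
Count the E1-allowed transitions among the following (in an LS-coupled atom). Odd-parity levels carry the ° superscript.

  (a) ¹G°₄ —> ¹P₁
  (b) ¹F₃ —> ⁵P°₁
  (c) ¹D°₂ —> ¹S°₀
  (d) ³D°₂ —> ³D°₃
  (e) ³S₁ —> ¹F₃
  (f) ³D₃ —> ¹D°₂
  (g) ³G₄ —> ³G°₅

1

(a) forbidden (ΔL, ΔJ fail)
(b) forbidden (ΔS, ΔL, ΔJ fail)
(c) forbidden (parity, ΔL, ΔJ fail)
(d) forbidden (parity fails)
(e) forbidden (parity, ΔS, ΔL, ΔJ fail)
(f) forbidden (ΔS fails)
(g) allowed
Total allowed: 1 of 7.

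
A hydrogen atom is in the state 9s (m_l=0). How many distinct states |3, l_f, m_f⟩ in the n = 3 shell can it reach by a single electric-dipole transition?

3

E1 requires Δl = ±1, so l_f ∈ {-1, 1}; with 0 ≤ l_f ≤ n_f−1 = 2, the allowed l_f values are {1}.
For l_f = 1: m_f ∈ {m_i−1, m_i, m_i+1} ∩ [−1, 1] = {-1, 0, 1} → 3 states.
Total: 3.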